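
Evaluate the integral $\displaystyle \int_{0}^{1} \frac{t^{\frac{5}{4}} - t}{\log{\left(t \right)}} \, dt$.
$- \log{\left(\frac{8}{9} \right)}$

Consider the one-parameter family: let $I(a) = \int_{0}^{1} \frac{t^{\frac{5}{4}} - t^{a}}{\log{\left(t \right)}} \, dt$.

Since $\dfrac{\partial}{\partial a}\,t^{a} = t^{a} \ln t$, the $\ln t$ in the denominator cancels and
$$\frac{dI}{da} = \int_{0}^{1} -1 t^{a} \, dt = -1 \left[\frac{t^{a+1}}{a+1}\right]_0^1 = - \frac{1}{a + 1}.$$

Integrating with respect to $a$ gives $I(a) = - \log{\left(\frac{4 a}{9} + \frac{4}{9} \right)} + C$.

At $a = \frac{5}{4}$ the integrand is identically $0$, so $I(\frac{5}{4}) = 0$. The closed form gives $0$, hence $C = 0$.

Setting $a = 1$:
$$I = - \log{\left(\frac{8}{9} \right)}.$$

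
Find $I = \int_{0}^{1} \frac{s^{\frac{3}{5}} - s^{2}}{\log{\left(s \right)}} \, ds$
$\log{\left(\frac{8}{15} \right)}$

Consider the one-parameter family: let $I(a) = \int_{0}^{1} \frac{- s^{2} + s^{a}}{\log{\left(s \right)}} \, ds$.

Since $\dfrac{\partial}{\partial a}\,s^{a} = s^{a} \ln s$, the $\ln s$ in the denominator cancels and
$$\frac{dI}{da} = \int_{0}^{1} s^{a} \, ds = \left[\frac{s^{a+1}}{a+1}\right]_0^1 = \frac{1}{a + 1}.$$

Integrating with respect to $a$ gives $I(a) = \log{\left(\frac{a}{3} + \frac{1}{3} \right)} + C$.

At $a = 2$ the integrand is identically $0$, so $I(2) = 0$. The closed form gives $0$, hence $C = 0$.

Setting $a = \frac{3}{5}$:
$$I = \log{\left(\frac{8}{15} \right)}.$$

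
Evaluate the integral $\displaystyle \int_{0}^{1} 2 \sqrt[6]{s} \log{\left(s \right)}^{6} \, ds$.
$\frac{403107840}{823543}$

Start from the elementary integral
$$J(a) = \int_{0}^{1} 2 s^{a} \, ds = \frac{2}{a + 1}.$$

Differentiating under the integral sign brings down a factor of $\ln s$:
$$\frac{dJ}{da} = \int_{0}^{1} 2 s^{a} \log{\left(s \right)} \, ds = - \frac{2}{\left(a + 1\right)^{2}}.$$

Repeating $6$ times in total — each differentiation brings down another $\ln s$ — gives
$$\frac{d^{6}J}{da^{6}} = \int_{0}^{1} 2 s^{a} \log{\left(s \right)}^{6} \, ds = \frac{1440}{\left(a + 1\right)^{7}},$$
and the integrand here is exactly the target integrand, so $I = \frac{1440}{\left(a + 1\right)^{7}}$.

Setting $a = \frac{1}{6}$:
$$I = \frac{403107840}{823543}.$$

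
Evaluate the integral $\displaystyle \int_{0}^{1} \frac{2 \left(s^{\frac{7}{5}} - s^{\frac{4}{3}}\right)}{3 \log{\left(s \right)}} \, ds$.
$\log{\left(\frac{6 \sqrt[3]{210}}{35} \right)}$

Consider the one-parameter family: let $I(a) = \int_{0}^{1} \frac{2 \left(s^{\frac{7}{5}} - s^{a}\right)}{3 \log{\left(s \right)}} \, ds$.

Since $\dfrac{\partial}{\partial a}\,s^{a} = s^{a} \ln s$, the $\ln s$ in the denominator cancels and
$$\frac{dI}{da} = \int_{0}^{1} - \frac{2}{3} s^{a} \, ds = - \frac{2}{3} \left[\frac{s^{a+1}}{a+1}\right]_0^1 = - \frac{2}{3 a + 3}.$$

Integrating with respect to $a$ gives $I(a) = - \frac{2 \log{\left(a + 1 \right)}}{3} - \frac{2 \log{\left(5 \right)}}{3} + \frac{2 \log{\left(12 \right)}}{3} + C$.

At $a = \frac{7}{5}$ the integrand is identically $0$, so $I(\frac{7}{5}) = 0$. The closed form gives $0$, hence $C = 0$.

Setting $a = \frac{4}{3}$:
$$I = \log{\left(\frac{6 \sqrt[3]{210}}{35} \right)}.$$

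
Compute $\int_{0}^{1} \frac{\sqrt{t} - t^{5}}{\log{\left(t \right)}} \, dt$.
$- \log{\left(4 \right)}$

Consider the one-parameter family: let $I(a) = \int_{0}^{1} \frac{- t^{5} + t^{a}}{\log{\left(t \right)}} \, dt$.

Since $\dfrac{\partial}{\partial a}\,t^{a} = t^{a} \ln t$, the $\ln t$ in the denominator cancels and
$$\frac{dI}{da} = \int_{0}^{1} t^{a} \, dt = \left[\frac{t^{a+1}}{a+1}\right]_0^1 = \frac{1}{a + 1}.$$

Integrating with respect to $a$ gives $I(a) = \log{\left(\frac{a}{6} + \frac{1}{6} \right)} + C$.

At $a = 5$ the integrand is identically $0$, so $I(5) = 0$. The closed form gives $0$, hence $C = 0$.

Setting $a = \frac{1}{2}$:
$$I = - \log{\left(4 \right)}.$$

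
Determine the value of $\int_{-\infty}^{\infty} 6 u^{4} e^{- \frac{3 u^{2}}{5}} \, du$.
$\frac{25 \sqrt{15} \sqrt{\pi}}{6}$

Start from the elementary integral
$$J(a) = \int_{-\infty}^{\infty} 6 e^{- a u^{2}} \, du = \frac{6 \sqrt{\pi}}{\sqrt{a}}.$$

Differentiating under the integral sign brings down a factor of $(-u^2)$:
$$\frac{dJ}{da} = \int_{-\infty}^{\infty} - 6 u^{2} e^{- a u^{2}} \, du = - \frac{3 \sqrt{\pi}}{a^{\frac{3}{2}}}.$$

Repeating twice in total — each differentiation brings down another $(-u^2)$ — gives
$$\frac{d^{2}J}{da^{2}} = \int_{-\infty}^{\infty} 6 u^{4} e^{- a u^{2}} \, du = \frac{9 \sqrt{\pi}}{2 a^{\frac{5}{2}}},$$
and the integrand here is exactly the target integrand, so $I = \frac{9 \sqrt{\pi}}{2 a^{\frac{5}{2}}}$.

Setting $a = \frac{3}{5}$:
$$I = \frac{25 \sqrt{15} \sqrt{\pi}}{6}.$$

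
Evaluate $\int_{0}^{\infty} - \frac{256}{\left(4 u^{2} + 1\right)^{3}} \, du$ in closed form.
$- 24 \pi$

Start from the standard arctangent integral
$$J(a) = \int_{0}^{\infty} - \frac{4}{a^{2} + u^{2}} \, du = - \frac{2 \pi}{a}.$$

Differentiating under the integral sign with respect to $a$,
$$\frac{dJ}{da} = \int_{0}^{\infty} \frac{8 a}{\left(a^{2} + u^{2}\right)^{2}} \, du = \frac{2 \pi}{a^{2}},$$
so $\int_{0}^{\infty} - \frac{4}{\left(a^{2} + u^{2}\right)^{2}} \, du = - \frac{\pi}{a^{3}}$.

Repeating — each differentiation of $1/(u^2+a^2)^j$ produces $-2ja/(u^2+a^2)^{j+1}$ — and dividing through by $-2ja$ at each step yields, after $2$ differentiations in total,
$$\int_{0}^{\infty} - \frac{4}{\left(a^{2} + u^{2}\right)^{3}} \, du = - \frac{3 \pi}{4 a^{5}}.$$

Setting $a = \frac{1}{2}$:
$$I = - 24 \pi.$$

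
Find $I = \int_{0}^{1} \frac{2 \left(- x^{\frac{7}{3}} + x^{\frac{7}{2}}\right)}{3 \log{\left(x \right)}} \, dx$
$\log{\left(\frac{9 \sqrt[3]{20}}{20} \right)}$

Replace the exponent $\frac{7}{2}$ by a parameter $a$: let $I(a) = \int_{0}^{1} \frac{2 \left(- x^{\frac{7}{3}} + x^{a}\right)}{3 \log{\left(x \right)}} \, dx$.

Since $\dfrac{\partial}{\partial a}\,x^{a} = x^{a} \ln x$, the $\ln x$ in the denominator cancels and
$$\frac{dI}{da} = \int_{0}^{1} \frac{2}{3} x^{a} \, dx = \frac{2}{3} \left[\frac{x^{a+1}}{a+1}\right]_0^1 = \frac{2}{3 \left(a + 1\right)}.$$

Integrating with respect to $a$ gives $I(a) = \log{\left(\frac{\sqrt[3]{10} \cdot 3^{\frac{2}{3}} \left(a + 1\right)^{\frac{2}{3}}}{10} \right)} + C$.

At $a = \frac{7}{3}$ the integrand is identically $0$, so $I(\frac{7}{3}) = 0$. The closed form gives $0$, hence $C = 0$.

Setting $a = \frac{7}{2}$:
$$I = \log{\left(\frac{9 \sqrt[3]{20}}{20} \right)}.$$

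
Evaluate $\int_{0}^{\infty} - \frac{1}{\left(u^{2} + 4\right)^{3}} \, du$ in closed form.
$- \frac{3 \pi}{512}$

Begin with the known result
$$J(a) = \int_{0}^{\infty} - \frac{1}{a^{2} + u^{2}} \, du = - \frac{\pi}{2 a}.$$

Differentiating under the integral sign with respect to $a$,
$$\frac{dJ}{da} = \int_{0}^{\infty} \frac{2 a}{\left(a^{2} + u^{2}\right)^{2}} \, du = \frac{\pi}{2 a^{2}},$$
so $\int_{0}^{\infty} - \frac{1}{\left(a^{2} + u^{2}\right)^{2}} \, du = - \frac{\pi}{4 a^{3}}$.

Repeating — each differentiation of $1/(u^2+a^2)^j$ produces $-2ja/(u^2+a^2)^{j+1}$ — and dividing through by $-2ja$ at each step yields, after $2$ differentiations in total,
$$\int_{0}^{\infty} - \frac{1}{\left(a^{2} + u^{2}\right)^{3}} \, du = - \frac{3 \pi}{16 a^{5}}.$$

Setting $a = 2$:
$$I = - \frac{3 \pi}{512}.$$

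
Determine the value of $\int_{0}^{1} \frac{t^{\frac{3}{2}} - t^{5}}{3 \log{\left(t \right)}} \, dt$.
$\log{\left(\frac{\sqrt[3]{90}}{6} \right)}$

Introduce a parameter $a$ in the exponent: let $I(a) = \int_{0}^{1} \frac{t^{\frac{3}{2}} - t^{a}}{3 \log{\left(t \right)}} \, dt$.

Since $\dfrac{\partial}{\partial a}\,t^{a} = t^{a} \ln t$, the $\ln t$ in the denominator cancels and
$$\frac{dI}{da} = \int_{0}^{1} - \frac{1}{3} t^{a} \, dt = - \frac{1}{3} \left[\frac{t^{a+1}}{a+1}\right]_0^1 = - \frac{1}{3 a + 3}.$$

Integrating with respect to $a$ gives $I(a) = - \frac{\log{\left(a + 1 \right)}}{3} - \frac{\log{\left(2 \right)}}{3} + \frac{\log{\left(5 \right)}}{3} + C$.

At $a = \frac{3}{2}$ the integrand is identically $0$, so $I(\frac{3}{2}) = 0$. The closed form gives $0$, hence $C = 0$.

Setting $a = 5$:
$$I = \log{\left(\frac{\sqrt[3]{90}}{6} \right)}.$$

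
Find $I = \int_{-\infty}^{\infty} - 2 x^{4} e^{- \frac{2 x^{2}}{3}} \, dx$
$- \frac{27 \sqrt{6} \sqrt{\pi}}{16}$

Start from the elementary integral
$$J(a) = \int_{-\infty}^{\infty} - 2 e^{- a x^{2}} \, dx = - \frac{2 \sqrt{\pi}}{\sqrt{a}}.$$

Differentiating under the integral sign brings down a factor of $(-x^2)$:
$$\frac{dJ}{da} = \int_{-\infty}^{\infty} 2 x^{2} e^{- a x^{2}} \, dx = \frac{\sqrt{\pi}}{a^{\frac{3}{2}}}.$$

Repeating twice in total — each differentiation brings down another $(-x^2)$ — gives
$$\frac{d^{2}J}{da^{2}} = \int_{-\infty}^{\infty} - 2 x^{4} e^{- a x^{2}} \, dx = - \frac{3 \sqrt{\pi}}{2 a^{\frac{5}{2}}},$$
and the integrand here is exactly the target integrand, so $I = - \frac{3 \sqrt{\pi}}{2 a^{\frac{5}{2}}}$.

Setting $a = \frac{2}{3}$:
$$I = - \frac{27 \sqrt{6} \sqrt{\pi}}{16}.$$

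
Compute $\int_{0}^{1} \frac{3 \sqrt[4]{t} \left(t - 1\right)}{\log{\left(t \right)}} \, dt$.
$\log{\left(\frac{729}{125} \right)}$

Consider the one-parameter family: let $I(a) = \int_{0}^{1} \frac{3 \left(- \sqrt[4]{t} + t^{a}\right)}{\log{\left(t \right)}} \, dt$.

Since $\dfrac{\partial}{\partial a}\,t^{a} = t^{a} \ln t$, the $\ln t$ in the denominator cancels and
$$\frac{dI}{da} = \int_{0}^{1} 3 t^{a} \, dt = 3 \left[\frac{t^{a+1}}{a+1}\right]_0^1 = \frac{3}{a + 1}.$$

Integrating with respect to $a$ gives $I(a) = \log{\left(\frac{64 \left(a + 1\right)^{3}}{125} \right)} + C$.

At $a = \frac{1}{4}$ the integrand is identically $0$, so $I(\frac{1}{4}) = 0$. The closed form gives $0$, hence $C = 0$.

Setting $a = \frac{5}{4}$:
$$I = \log{\left(\frac{729}{125} \right)}.$$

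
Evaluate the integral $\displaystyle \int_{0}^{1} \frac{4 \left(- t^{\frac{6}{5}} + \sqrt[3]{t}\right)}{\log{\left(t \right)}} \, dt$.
$\log{\left(\frac{160000}{1185921} \right)}$

Introduce a parameter $a$ in the exponent: let $I(a) = \int_{0}^{1} \frac{4 \left(- t^{\frac{6}{5}} + t^{a}\right)}{\log{\left(t \right)}} \, dt$.

Since $\dfrac{\partial}{\partial a}\,t^{a} = t^{a} \ln t$, the $\ln t$ in the denominator cancels and
$$\frac{dI}{da} = \int_{0}^{1} 4 t^{a} \, dt = 4 \left[\frac{t^{a+1}}{a+1}\right]_0^1 = \frac{4}{a + 1}.$$

Integrating with respect to $a$ gives $I(a) = \log{\left(\frac{625 \left(a + 1\right)^{4}}{14641} \right)} + C$.

At $a = \frac{6}{5}$ the integrand is identically $0$, so $I(\frac{6}{5}) = 0$. The closed form gives $0$, hence $C = 0$.

Setting $a = \frac{1}{3}$:
$$I = \log{\left(\frac{160000}{1185921} \right)}.$$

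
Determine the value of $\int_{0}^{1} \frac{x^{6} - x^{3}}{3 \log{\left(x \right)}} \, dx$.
$\log{\left(\frac{\sqrt[3]{14}}{2} \right)}$

Consider the one-parameter family: let $I(a) = \int_{0}^{1} \frac{x^{6} - x^{a}}{3 \log{\left(x \right)}} \, dx$.

Since $\dfrac{\partial}{\partial a}\,x^{a} = x^{a} \ln x$, the $\ln x$ in the denominator cancels and
$$\frac{dI}{da} = \int_{0}^{1} - \frac{1}{3} x^{a} \, dx = - \frac{1}{3} \left[\frac{x^{a+1}}{a+1}\right]_0^1 = - \frac{1}{3 a + 3}.$$

Integrating with respect to $a$ gives $I(a) = - \frac{\log{\left(a + 1 \right)}}{3} + \frac{\log{\left(7 \right)}}{3} + C$.

At $a = 6$ the integrand is identically $0$, so $I(6) = 0$. The closed form gives $0$, hence $C = 0$.

Setting $a = 3$:
$$I = \log{\left(\frac{\sqrt[3]{14}}{2} \right)}.$$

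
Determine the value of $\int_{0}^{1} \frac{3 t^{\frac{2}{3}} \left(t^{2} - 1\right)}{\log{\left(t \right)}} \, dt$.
$- \log{\left(\frac{125}{1331} \right)}$

Replace the exponent $\frac{2}{3}$ by a parameter $a$: let $I(a) = \int_{0}^{1} \frac{3 \left(t^{\frac{8}{3}} - t^{a}\right)}{\log{\left(t \right)}} \, dt$.

Since $\dfrac{\partial}{\partial a}\,t^{a} = t^{a} \ln t$, the $\ln t$ in the denominator cancels and
$$\frac{dI}{da} = \int_{0}^{1} -3 t^{a} \, dt = -3 \left[\frac{t^{a+1}}{a+1}\right]_0^1 = - \frac{3}{a + 1}.$$

Integrating with respect to $a$ gives $I(a) = - \log{\left(\frac{27 \left(a + 1\right)^{3}}{1331} \right)} + C$.

At $a = \frac{8}{3}$ the integrand is identically $0$, so $I(\frac{8}{3}) = 0$. The closed form gives $0$, hence $C = 0$.

Setting $a = \frac{2}{3}$:
$$I = - \log{\left(\frac{125}{1331} \right)}.$$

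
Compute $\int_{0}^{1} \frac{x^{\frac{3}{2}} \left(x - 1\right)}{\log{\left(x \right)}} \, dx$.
$- \log{\left(5 \right)} + \log{\left(7 \right)}$

Replace the exponent $\frac{3}{2}$ by a parameter $a$: let $I(a) = \int_{0}^{1} \frac{x^{\frac{5}{2}} - x^{a}}{\log{\left(x \right)}} \, dx$.

Since $\dfrac{\partial}{\partial a}\,x^{a} = x^{a} \ln x$, the $\ln x$ in the denominator cancels and
$$\frac{dI}{da} = \int_{0}^{1} -1 x^{a} \, dx = -1 \left[\frac{x^{a+1}}{a+1}\right]_0^1 = - \frac{1}{a + 1}.$$

Integrating with respect to $a$ gives $I(a) = - \log{\left(\frac{2 a}{7} + \frac{2}{7} \right)} + C$.

At $a = \frac{5}{2}$ the integrand is identically $0$, so $I(\frac{5}{2}) = 0$. The closed form gives $0$, hence $C = 0$.

Setting $a = \frac{3}{2}$:
$$I = - \log{\left(5 \right)} + \log{\left(7 \right)}.$$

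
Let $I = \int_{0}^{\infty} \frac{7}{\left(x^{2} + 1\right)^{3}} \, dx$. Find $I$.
$\frac{21 \pi}{16}$

Recall the elementary integral
$$J(a) = \int_{0}^{\infty} \frac{7}{a^{2} + x^{2}} \, dx = \frac{7 \pi}{2 a}.$$

Differentiating under the integral sign with respect to $a$,
$$\frac{dJ}{da} = \int_{0}^{\infty} - \frac{14 a}{\left(a^{2} + x^{2}\right)^{2}} \, dx = - \frac{7 \pi}{2 a^{2}},$$
so $\int_{0}^{\infty} \frac{7}{\left(a^{2} + x^{2}\right)^{2}} \, dx = \frac{7 \pi}{4 a^{3}}$.

Repeating — each differentiation of $1/(x^2+a^2)^j$ produces $-2ja/(x^2+a^2)^{j+1}$ — and dividing through by $-2ja$ at each step yields, after $2$ differentiations in total,
$$\int_{0}^{\infty} \frac{7}{\left(a^{2} + x^{2}\right)^{3}} \, dx = \frac{21 \pi}{16 a^{5}}.$$

Setting $a = 1$:
$$I = \frac{21 \pi}{16}.$$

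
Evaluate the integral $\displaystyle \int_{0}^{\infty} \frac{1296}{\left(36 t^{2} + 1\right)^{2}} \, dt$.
$54 \pi$

Begin with the known result
$$J(a) = \int_{0}^{\infty} \frac{1}{a^{2} + t^{2}} \, dt = \frac{\pi}{2 a}.$$

Differentiating under the integral sign with respect to $a$,
$$\frac{dJ}{da} = \int_{0}^{\infty} - \frac{2 a}{\left(a^{2} + t^{2}\right)^{2}} \, dt = - \frac{\pi}{2 a^{2}},$$
so $\int_{0}^{\infty} \frac{1}{\left(a^{2} + t^{2}\right)^{2}} \, dt = \frac{\pi}{4 a^{3}}$.

Setting $a = \frac{1}{6}$:
$$I = 54 \pi.$$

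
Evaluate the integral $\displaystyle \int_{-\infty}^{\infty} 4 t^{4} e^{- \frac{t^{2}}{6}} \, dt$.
$108 \sqrt{6} \sqrt{\pi}$

Start from the elementary integral
$$J(a) = \int_{-\infty}^{\infty} 4 e^{- a t^{2}} \, dt = \frac{4 \sqrt{\pi}}{\sqrt{a}}.$$

Differentiating under the integral sign brings down a factor of $(-t^2)$:
$$\frac{dJ}{da} = \int_{-\infty}^{\infty} - 4 t^{2} e^{- a t^{2}} \, dt = - \frac{2 \sqrt{\pi}}{a^{\frac{3}{2}}}.$$

Repeating twice in total — each differentiation brings down another $(-t^2)$ — gives
$$\frac{d^{2}J}{da^{2}} = \int_{-\infty}^{\infty} 4 t^{4} e^{- a t^{2}} \, dt = \frac{3 \sqrt{\pi}}{a^{\frac{5}{2}}},$$
and the integrand here is exactly the target integrand, so $I = \frac{3 \sqrt{\pi}}{a^{\frac{5}{2}}}$.

Setting $a = \frac{1}{6}$:
$$I = 108 \sqrt{6} \sqrt{\pi}.$$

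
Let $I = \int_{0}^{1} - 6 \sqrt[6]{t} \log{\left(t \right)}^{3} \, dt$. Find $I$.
$\frac{46656}{2401}$

Consider the simpler parametrised integral
$$J(a) = \int_{0}^{1} - 6 t^{a} \, dt = - \frac{6}{a + 1}.$$

Differentiating under the integral sign brings down a factor of $\ln t$:
$$\frac{dJ}{da} = \int_{0}^{1} - 6 t^{a} \log{\left(t \right)} \, dt = \frac{6}{\left(a + 1\right)^{2}}.$$

Repeating $3$ times in total — each differentiation brings down another $\ln t$ — gives
$$\frac{d^{3}J}{da^{3}} = \int_{0}^{1} - 6 t^{a} \log{\left(t \right)}^{3} \, dt = \frac{36}{\left(a + 1\right)^{4}},$$
and the integrand here is exactly the target integrand, so $I = \frac{36}{\left(a + 1\right)^{4}}$.

Setting $a = \frac{1}{6}$:
$$I = \frac{46656}{2401}.$$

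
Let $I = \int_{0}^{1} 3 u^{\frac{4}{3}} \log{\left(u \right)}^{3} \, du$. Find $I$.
$- \frac{1458}{2401}$

Start from the elementary integral
$$J(a) = \int_{0}^{1} 3 u^{a} \, du = \frac{3}{a + 1}.$$

Differentiating under the integral sign brings down a factor of $\ln u$:
$$\frac{dJ}{da} = \int_{0}^{1} 3 u^{a} \log{\left(u \right)} \, du = - \frac{3}{\left(a + 1\right)^{2}}.$$

Repeating $3$ times in total — each differentiation brings down another $\ln u$ — gives
$$\frac{d^{3}J}{da^{3}} = \int_{0}^{1} 3 u^{a} \log{\left(u \right)}^{3} \, du = - \frac{18}{\left(a + 1\right)^{4}},$$
and the integrand here is exactly the target integrand, so $I = - \frac{18}{\left(a + 1\right)^{4}}$.

Setting $a = \frac{4}{3}$:
$$I = - \frac{1458}{2401}.$$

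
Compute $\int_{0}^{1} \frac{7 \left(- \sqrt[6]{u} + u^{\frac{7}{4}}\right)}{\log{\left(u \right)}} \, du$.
$\log{\left(\frac{42618442977}{105413504} \right)}$

Introduce a parameter $a$ in the exponent: let $I(a) = \int_{0}^{1} \frac{7 \left(- \sqrt[6]{u} + u^{a}\right)}{\log{\left(u \right)}} \, du$.

Since $\dfrac{\partial}{\partial a}\,u^{a} = u^{a} \ln u$, the $\ln u$ in the denominator cancels and
$$\frac{dI}{da} = \int_{0}^{1} 7 u^{a} \, du = 7 \left[\frac{u^{a+1}}{a+1}\right]_0^1 = \frac{7}{a + 1}.$$

Integrating with respect to $a$ gives $I(a) = \log{\left(\frac{279936 \left(a + 1\right)^{7}}{823543} \right)} + C$.

At $a = \frac{1}{6}$ the integrand is identically $0$, so $I(\frac{1}{6}) = 0$. The closed form gives $0$, hence $C = 0$.

Setting $a = \frac{7}{4}$:
$$I = \log{\left(\frac{42618442977}{105413504} \right)}.$$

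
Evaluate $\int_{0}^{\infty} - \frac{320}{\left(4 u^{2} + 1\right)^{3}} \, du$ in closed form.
$- 30 \pi$

Recall the elementary integral
$$J(a) = \int_{0}^{\infty} - \frac{5}{a^{2} + u^{2}} \, du = - \frac{5 \pi}{2 a}.$$

Differentiating under the integral sign with respect to $a$,
$$\frac{dJ}{da} = \int_{0}^{\infty} \frac{10 a}{\left(a^{2} + u^{2}\right)^{2}} \, du = \frac{5 \pi}{2 a^{2}},$$
so $\int_{0}^{\infty} - \frac{5}{\left(a^{2} + u^{2}\right)^{2}} \, du = - \frac{5 \pi}{4 a^{3}}$.

Repeating — each differentiation of $1/(u^2+a^2)^j$ produces $-2ja/(u^2+a^2)^{j+1}$ — and dividing through by $-2ja$ at each step yields, after $2$ differentiations in total,
$$\int_{0}^{\infty} - \frac{5}{\left(a^{2} + u^{2}\right)^{3}} \, du = - \frac{15 \pi}{16 a^{5}}.$$

Setting $a = \frac{1}{2}$:
$$I = - 30 \pi.$$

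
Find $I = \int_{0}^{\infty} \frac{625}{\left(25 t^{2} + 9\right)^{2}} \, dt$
$\frac{125 \pi}{108}$

Begin with the known result
$$J(a) = \int_{0}^{\infty} \frac{1}{a^{2} + t^{2}} \, dt = \frac{\pi}{2 a}.$$

Differentiating under the integral sign with respect to $a$,
$$\frac{dJ}{da} = \int_{0}^{\infty} - \frac{2 a}{\left(a^{2} + t^{2}\right)^{2}} \, dt = - \frac{\pi}{2 a^{2}},$$
so $\int_{0}^{\infty} \frac{1}{\left(a^{2} + t^{2}\right)^{2}} \, dt = \frac{\pi}{4 a^{3}}$.

Setting $a = \frac{3}{5}$:
$$I = \frac{125 \pi}{108}.$$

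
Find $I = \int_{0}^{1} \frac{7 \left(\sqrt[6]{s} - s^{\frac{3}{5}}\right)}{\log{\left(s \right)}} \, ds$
$- \log{\left(\frac{587068342272}{64339296875} \right)}$

Consider the one-parameter family: let $I(a) = \int_{0}^{1} \frac{7 \left(\sqrt[6]{s} - s^{a}\right)}{\log{\left(s \right)}} \, ds$.

Since $\dfrac{\partial}{\partial a}\,s^{a} = s^{a} \ln s$, the $\ln s$ in the denominator cancels and
$$\frac{dI}{da} = \int_{0}^{1} -7 s^{a} \, ds = -7 \left[\frac{s^{a+1}}{a+1}\right]_0^1 = - \frac{7}{a + 1}.$$

Integrating with respect to $a$ gives $I(a) = - \log{\left(\frac{279936 \left(a + 1\right)^{7}}{823543} \right)} + C$.

At $a = \frac{1}{6}$ the integrand is identically $0$, so $I(\frac{1}{6}) = 0$. The closed form gives $0$, hence $C = 0$.

Setting $a = \frac{3}{5}$:
$$I = - \log{\left(\frac{587068342272}{64339296875} \right)}.$$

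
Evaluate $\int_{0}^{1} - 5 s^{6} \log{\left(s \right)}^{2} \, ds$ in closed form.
$- \frac{10}{343}$

Consider the simpler parametrised integral
$$J(a) = \int_{0}^{1} - 5 s^{a} \, ds = - \frac{5}{a + 1}.$$

Differentiating under the integral sign brings down a factor of $\ln s$:
$$\frac{dJ}{da} = \int_{0}^{1} - 5 s^{a} \log{\left(s \right)} \, ds = \frac{5}{\left(a + 1\right)^{2}}.$$

Repeating twice in total — each differentiation brings down another $\ln s$ — gives
$$\frac{d^{2}J}{da^{2}} = \int_{0}^{1} - 5 s^{a} \log{\left(s \right)}^{2} \, ds = - \frac{10}{\left(a + 1\right)^{3}},$$
and the integrand here is exactly the target integrand, so $I = - \frac{10}{\left(a + 1\right)^{3}}$.

Setting $a = 6$:
$$I = - \frac{10}{343}.$$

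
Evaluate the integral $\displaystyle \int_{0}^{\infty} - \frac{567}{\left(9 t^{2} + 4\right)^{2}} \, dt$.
$- \frac{189 \pi}{32}$

Begin with the known result
$$J(a) = \int_{0}^{\infty} - \frac{7}{a^{2} + t^{2}} \, dt = - \frac{7 \pi}{2 a}.$$

Differentiating under the integral sign with respect to $a$,
$$\frac{dJ}{da} = \int_{0}^{\infty} \frac{14 a}{\left(a^{2} + t^{2}\right)^{2}} \, dt = \frac{7 \pi}{2 a^{2}},$$
so $\int_{0}^{\infty} - \frac{7}{\left(a^{2} + t^{2}\right)^{2}} \, dt = - \frac{7 \pi}{4 a^{3}}$.

Setting $a = \frac{2}{3}$:
$$I = - \frac{189 \pi}{32}.$$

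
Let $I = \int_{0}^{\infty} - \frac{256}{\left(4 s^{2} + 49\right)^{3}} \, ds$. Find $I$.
$- \frac{24 \pi}{16807}$

Start from the standard arctangent integral
$$J(a) = \int_{0}^{\infty} - \frac{4}{a^{2} + s^{2}} \, ds = - \frac{2 \pi}{a}.$$

Differentiating under the integral sign with respect to $a$,
$$\frac{dJ}{da} = \int_{0}^{\infty} \frac{8 a}{\left(a^{2} + s^{2}\right)^{2}} \, ds = \frac{2 \pi}{a^{2}},$$
so $\int_{0}^{\infty} - \frac{4}{\left(a^{2} + s^{2}\right)^{2}} \, ds = - \frac{\pi}{a^{3}}$.

Repeating — each differentiation of $1/(s^2+a^2)^j$ produces $-2ja/(s^2+a^2)^{j+1}$ — and dividing through by $-2ja$ at each step yields, after $2$ differentiations in total,
$$\int_{0}^{\infty} - \frac{4}{\left(a^{2} + s^{2}\right)^{3}} \, ds = - \frac{3 \pi}{4 a^{5}}.$$

Setting $a = \frac{7}{2}$:
$$I = - \frac{24 \pi}{16807}.$$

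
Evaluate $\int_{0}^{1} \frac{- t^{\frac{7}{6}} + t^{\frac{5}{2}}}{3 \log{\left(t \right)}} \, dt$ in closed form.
$- \frac{\log{\left(13 \right)}}{3} + \frac{\log{\left(21 \right)}}{3}$

Introduce a parameter $a$ in the exponent: let $I(a) = \int_{0}^{1} \frac{- t^{\frac{7}{6}} + t^{a}}{3 \log{\left(t \right)}} \, dt$.

Since $\dfrac{\partial}{\partial a}\,t^{a} = t^{a} \ln t$, the $\ln t$ in the denominator cancels and
$$\frac{dI}{da} = \int_{0}^{1} \frac{1}{3} t^{a} \, dt = \frac{1}{3} \left[\frac{t^{a+1}}{a+1}\right]_0^1 = \frac{1}{3 \left(a + 1\right)}.$$

Integrating with respect to $a$ gives $I(a) = \frac{\log{\left(a + 1 \right)}}{3} - \frac{\log{\left(13 \right)}}{3} + \frac{\log{\left(6 \right)}}{3} + C$.

At $a = \frac{7}{6}$ the integrand is identically $0$, so $I(\frac{7}{6}) = 0$. The closed form gives $0$, hence $C = 0$.

Setting $a = \frac{5}{2}$:
$$I = - \frac{\log{\left(13 \right)}}{3} + \frac{\log{\left(21 \right)}}{3}.$$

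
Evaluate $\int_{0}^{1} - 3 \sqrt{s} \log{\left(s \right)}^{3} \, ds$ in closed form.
$\frac{32}{9}$

Start from the elementary integral
$$J(a) = \int_{0}^{1} - 3 s^{a} \, ds = - \frac{3}{a + 1}.$$

Differentiating under the integral sign brings down a factor of $\ln s$:
$$\frac{dJ}{da} = \int_{0}^{1} - 3 s^{a} \log{\left(s \right)} \, ds = \frac{3}{\left(a + 1\right)^{2}}.$$

Repeating $3$ times in total — each differentiation brings down another $\ln s$ — gives
$$\frac{d^{3}J}{da^{3}} = \int_{0}^{1} - 3 s^{a} \log{\left(s \right)}^{3} \, ds = \frac{18}{\left(a + 1\right)^{4}},$$
and the integrand here is exactly the target integrand, so $I = \frac{18}{\left(a + 1\right)^{4}}$.

Setting $a = \frac{1}{2}$:
$$I = \frac{32}{9}.$$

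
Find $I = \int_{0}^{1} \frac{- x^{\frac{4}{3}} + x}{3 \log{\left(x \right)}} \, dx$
$- \frac{\log{\left(7 \right)}}{3} + \frac{\log{\left(2 \right)}}{3} + \frac{\log{\left(3 \right)}}{3}$

Introduce a parameter $a$ in the exponent: let $I(a) = \int_{0}^{1} \frac{- x^{\frac{4}{3}} + x^{a}}{3 \log{\left(x \right)}} \, dx$.

Since $\dfrac{\partial}{\partial a}\,x^{a} = x^{a} \ln x$, the $\ln x$ in the denominator cancels and
$$\frac{dI}{da} = \int_{0}^{1} \frac{1}{3} x^{a} \, dx = \frac{1}{3} \left[\frac{x^{a+1}}{a+1}\right]_0^1 = \frac{1}{3 \left(a + 1\right)}.$$

Integrating with respect to $a$ gives $I(a) = \frac{\log{\left(a + 1 \right)}}{3} - \frac{\log{\left(7 \right)}}{3} + \frac{\log{\left(3 \right)}}{3} + C$.

At $a = \frac{4}{3}$ the integrand is identically $0$, so $I(\frac{4}{3}) = 0$. The closed form gives $0$, hence $C = 0$.

Setting $a = 1$:
$$I = - \frac{\log{\left(7 \right)}}{3} + \frac{\log{\left(2 \right)}}{3} + \frac{\log{\left(3 \right)}}{3}.$$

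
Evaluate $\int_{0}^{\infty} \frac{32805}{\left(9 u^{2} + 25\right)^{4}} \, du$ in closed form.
$\frac{2187 \pi}{100000}$

Start from the standard arctangent integral
$$J(a) = \int_{0}^{\infty} \frac{5}{a^{2} + u^{2}} \, du = \frac{5 \pi}{2 a}.$$

Differentiating under the integral sign with respect to $a$,
$$\frac{dJ}{da} = \int_{0}^{\infty} - \frac{10 a}{\left(a^{2} + u^{2}\right)^{2}} \, du = - \frac{5 \pi}{2 a^{2}},$$
so $\int_{0}^{\infty} \frac{5}{\left(a^{2} + u^{2}\right)^{2}} \, du = \frac{5 \pi}{4 a^{3}}$.

Repeating — each differentiation of $1/(u^2+a^2)^j$ produces $-2ja/(u^2+a^2)^{j+1}$ — and dividing through by $-2ja$ at each step yields, after $3$ differentiations in total,
$$\int_{0}^{\infty} \frac{5}{\left(a^{2} + u^{2}\right)^{4}} \, du = \frac{25 \pi}{32 a^{7}}.$$

Setting $a = \frac{5}{3}$:
$$I = \frac{2187 \pi}{100000}.$$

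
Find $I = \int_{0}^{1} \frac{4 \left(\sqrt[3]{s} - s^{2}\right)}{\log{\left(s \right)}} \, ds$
$- \log{\left(\frac{6561}{256} \right)}$

Replace the exponent $2$ by a parameter $a$: let $I(a) = \int_{0}^{1} \frac{4 \left(\sqrt[3]{s} - s^{a}\right)}{\log{\left(s \right)}} \, ds$.

Since $\dfrac{\partial}{\partial a}\,s^{a} = s^{a} \ln s$, the $\ln s$ in the denominator cancels and
$$\frac{dI}{da} = \int_{0}^{1} -4 s^{a} \, ds = -4 \left[\frac{s^{a+1}}{a+1}\right]_0^1 = - \frac{4}{a + 1}.$$

Integrating with respect to $a$ gives $I(a) = - \log{\left(\frac{81 \left(a + 1\right)^{4}}{256} \right)} + C$.

At $a = \frac{1}{3}$ the integrand is identically $0$, so $I(\frac{1}{3}) = 0$. The closed form gives $0$, hence $C = 0$.

Setting $a = 2$:
$$I = - \log{\left(\frac{6561}{256} \right)}.$$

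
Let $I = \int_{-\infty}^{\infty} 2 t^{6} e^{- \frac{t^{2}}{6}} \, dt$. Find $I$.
$810 \sqrt{6} \sqrt{\pi}$

Start from the elementary integral
$$J(a) = \int_{-\infty}^{\infty} 2 e^{- a t^{2}} \, dt = \frac{2 \sqrt{\pi}}{\sqrt{a}}.$$

Differentiating under the integral sign brings down a factor of $(-t^2)$:
$$\frac{dJ}{da} = \int_{-\infty}^{\infty} - 2 t^{2} e^{- a t^{2}} \, dt = - \frac{\sqrt{\pi}}{a^{\frac{3}{2}}}.$$

Repeating $3$ times in total — each differentiation brings down another $(-t^2)$ — gives
$$\frac{d^{3}J}{da^{3}} = \int_{-\infty}^{\infty} - 2 t^{6} e^{- a t^{2}} \, dt = - \frac{15 \sqrt{\pi}}{4 a^{\frac{7}{2}}},$$
and the integrand here is $(-1)^{3}$ times the target integrand, so $I = (-1)^{3}\,\frac{d^{3}J}{da^{3}} = \frac{15 \sqrt{\pi}}{4 a^{\frac{7}{2}}}$.

Setting $a = \frac{1}{6}$:
$$I = 810 \sqrt{6} \sqrt{\pi}.$$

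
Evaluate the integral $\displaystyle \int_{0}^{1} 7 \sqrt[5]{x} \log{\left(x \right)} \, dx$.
$- \frac{175}{36}$

Start from the elementary integral
$$J(a) = \int_{0}^{1} 7 x^{a} \, dx = \frac{7}{a + 1}.$$

Differentiating under the integral sign brings down a factor of $\ln x$:
$$\frac{dJ}{da} = \int_{0}^{1} 7 x^{a} \log{\left(x \right)} \, dx = - \frac{7}{\left(a + 1\right)^{2}}.$$

The integral on the left is $I$, so $I = - \frac{7}{\left(a + 1\right)^{2}}$.

Setting $a = \frac{1}{5}$:
$$I = - \frac{175}{36}.$$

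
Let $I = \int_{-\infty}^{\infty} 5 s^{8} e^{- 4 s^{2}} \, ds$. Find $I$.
$\frac{525 \sqrt{\pi}}{8192}$

Begin with the known integral
$$J(a) = \int_{-\infty}^{\infty} 5 e^{- a s^{2}} \, ds = \frac{5 \sqrt{\pi}}{\sqrt{a}}.$$

Differentiating under the integral sign brings down a factor of $(-s^2)$:
$$\frac{dJ}{da} = \int_{-\infty}^{\infty} - 5 s^{2} e^{- a s^{2}} \, ds = - \frac{5 \sqrt{\pi}}{2 a^{\frac{3}{2}}}.$$

Repeating $4$ times in total — each differentiation brings down another $(-s^2)$ — gives
$$\frac{d^{4}J}{da^{4}} = \int_{-\infty}^{\infty} 5 s^{8} e^{- a s^{2}} \, ds = \frac{525 \sqrt{\pi}}{16 a^{\frac{9}{2}}},$$
and the integrand here is exactly the target integrand, so $I = \frac{525 \sqrt{\pi}}{16 a^{\frac{9}{2}}}$.

Setting $a = 4$:
$$I = \frac{525 \sqrt{\pi}}{8192}.$$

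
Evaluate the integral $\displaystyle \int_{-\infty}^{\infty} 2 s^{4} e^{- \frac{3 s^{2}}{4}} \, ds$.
$\frac{16 \sqrt{3} \sqrt{\pi}}{9}$

Start from the elementary integral
$$J(a) = \int_{-\infty}^{\infty} 2 e^{- a s^{2}} \, ds = \frac{2 \sqrt{\pi}}{\sqrt{a}}.$$

Differentiating under the integral sign brings down a factor of $(-s^2)$:
$$\frac{dJ}{da} = \int_{-\infty}^{\infty} - 2 s^{2} e^{- a s^{2}} \, ds = - \frac{\sqrt{\pi}}{a^{\frac{3}{2}}}.$$

Repeating twice in total — each differentiation brings down another $(-s^2)$ — gives
$$\frac{d^{2}J}{da^{2}} = \int_{-\infty}^{\infty} 2 s^{4} e^{- a s^{2}} \, ds = \frac{3 \sqrt{\pi}}{2 a^{\frac{5}{2}}},$$
and the integrand here is exactly the target integrand, so $I = \frac{3 \sqrt{\pi}}{2 a^{\frac{5}{2}}}$.

Setting $a = \frac{3}{4}$:
$$I = \frac{16 \sqrt{3} \sqrt{\pi}}{9}.$$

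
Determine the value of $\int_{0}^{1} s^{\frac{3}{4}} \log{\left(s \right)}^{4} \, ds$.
$\frac{24576}{16807}$

Begin with the known integral
$$J(a) = \int_{0}^{1} s^{a} \, ds = \frac{1}{a + 1}.$$

Differentiating under the integral sign brings down a factor of $\ln s$:
$$\frac{dJ}{da} = \int_{0}^{1} s^{a} \log{\left(s \right)} \, ds = - \frac{1}{\left(a + 1\right)^{2}}.$$

Repeating $4$ times in total — each differentiation brings down another $\ln s$ — gives
$$\frac{d^{4}J}{da^{4}} = \int_{0}^{1} s^{a} \log{\left(s \right)}^{4} \, ds = \frac{24}{\left(a + 1\right)^{5}},$$
and the integrand here is exactly the target integrand, so $I = \frac{24}{\left(a + 1\right)^{5}}$.

Setting $a = \frac{3}{4}$:
$$I = \frac{24576}{16807}.$$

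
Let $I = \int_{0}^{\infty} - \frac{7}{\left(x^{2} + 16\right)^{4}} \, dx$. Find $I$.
$- \frac{35 \pi}{524288}$

Begin with the known result
$$J(a) = \int_{0}^{\infty} - \frac{7}{a^{2} + x^{2}} \, dx = - \frac{7 \pi}{2 a}.$$

Differentiating under the integral sign with respect to $a$,
$$\frac{dJ}{da} = \int_{0}^{\infty} \frac{14 a}{\left(a^{2} + x^{2}\right)^{2}} \, dx = \frac{7 \pi}{2 a^{2}},$$
so $\int_{0}^{\infty} - \frac{7}{\left(a^{2} + x^{2}\right)^{2}} \, dx = - \frac{7 \pi}{4 a^{3}}$.

Repeating — each differentiation of $1/(x^2+a^2)^j$ produces $-2ja/(x^2+a^2)^{j+1}$ — and dividing through by $-2ja$ at each step yields, after $3$ differentiations in total,
$$\int_{0}^{\infty} - \frac{7}{\left(a^{2} + x^{2}\right)^{4}} \, dx = - \frac{35 \pi}{32 a^{7}}.$$

Setting $a = 4$:
$$I = - \frac{35 \pi}{524288}.$$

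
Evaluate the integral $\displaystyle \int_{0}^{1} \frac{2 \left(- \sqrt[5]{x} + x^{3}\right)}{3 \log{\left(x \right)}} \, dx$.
$\log{\left(\frac{\sqrt[3]{12} \cdot 5^{\frac{2}{3}}}{3} \right)}$

Replace the exponent $3$ by a parameter $a$: let $I(a) = \int_{0}^{1} \frac{2 \left(- \sqrt[5]{x} + x^{a}\right)}{3 \log{\left(x \right)}} \, dx$.

Since $\dfrac{\partial}{\partial a}\,x^{a} = x^{a} \ln x$, the $\ln x$ in the denominator cancels and
$$\frac{dI}{da} = \int_{0}^{1} \frac{2}{3} x^{a} \, dx = \frac{2}{3} \left[\frac{x^{a+1}}{a+1}\right]_0^1 = \frac{2}{3 \left(a + 1\right)}.$$

Integrating with respect to $a$ gives $I(a) = \log{\left(\frac{5^{\frac{2}{3}} \sqrt[3]{6} \left(a + 1\right)^{\frac{2}{3}}}{6} \right)} + C$.

At $a = \frac{1}{5}$ the integrand is identically $0$, so $I(\frac{1}{5}) = 0$. The closed form gives $0$, hence $C = 0$.

Setting $a = 3$:
$$I = \log{\left(\frac{\sqrt[3]{12} \cdot 5^{\frac{2}{3}}}{3} \right)}.$$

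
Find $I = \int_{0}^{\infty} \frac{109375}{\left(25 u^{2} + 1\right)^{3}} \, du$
$\frac{65625 \pi}{16}$

Start from the standard arctangent integral
$$J(a) = \int_{0}^{\infty} \frac{7}{a^{2} + u^{2}} \, du = \frac{7 \pi}{2 a}.$$

Differentiating under the integral sign with respect to $a$,
$$\frac{dJ}{da} = \int_{0}^{\infty} - \frac{14 a}{\left(a^{2} + u^{2}\right)^{2}} \, du = - \frac{7 \pi}{2 a^{2}},$$
so $\int_{0}^{\infty} \frac{7}{\left(a^{2} + u^{2}\right)^{2}} \, du = \frac{7 \pi}{4 a^{3}}$.

Repeating — each differentiation of $1/(u^2+a^2)^j$ produces $-2ja/(u^2+a^2)^{j+1}$ — and dividing through by $-2ja$ at each step yields, after $2$ differentiations in total,
$$\int_{0}^{\infty} \frac{7}{\left(a^{2} + u^{2}\right)^{3}} \, du = \frac{21 \pi}{16 a^{5}}.$$

Setting $a = \frac{1}{5}$:
$$I = \frac{65625 \pi}{16}.$$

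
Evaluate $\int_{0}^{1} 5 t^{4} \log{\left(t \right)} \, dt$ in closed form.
$- \frac{1}{5}$

Consider the simpler parametrised integral
$$J(a) = \int_{0}^{1} 5 t^{a} \, dt = \frac{5}{a + 1}.$$

Differentiating under the integral sign brings down a factor of $\ln t$:
$$\frac{dJ}{da} = \int_{0}^{1} 5 t^{a} \log{\left(t \right)} \, dt = - \frac{5}{\left(a + 1\right)^{2}}.$$

The integral on the left is $I$, so $I = - \frac{5}{\left(a + 1\right)^{2}}$.

Setting $a = 4$:
$$I = - \frac{1}{5}.$$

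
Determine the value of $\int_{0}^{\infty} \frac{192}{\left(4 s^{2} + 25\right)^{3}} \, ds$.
$\frac{18 \pi}{3125}$

Begin with the known result
$$J(a) = \int_{0}^{\infty} \frac{3}{a^{2} + s^{2}} \, ds = \frac{3 \pi}{2 a}.$$

Differentiating under the integral sign with respect to $a$,
$$\frac{dJ}{da} = \int_{0}^{\infty} - \frac{6 a}{\left(a^{2} + s^{2}\right)^{2}} \, ds = - \frac{3 \pi}{2 a^{2}},$$
so $\int_{0}^{\infty} \frac{3}{\left(a^{2} + s^{2}\right)^{2}} \, ds = \frac{3 \pi}{4 a^{3}}$.

Repeating — each differentiation of $1/(s^2+a^2)^j$ produces $-2ja/(s^2+a^2)^{j+1}$ — and dividing through by $-2ja$ at each step yields, after $2$ differentiations in total,
$$\int_{0}^{\infty} \frac{3}{\left(a^{2} + s^{2}\right)^{3}} \, ds = \frac{9 \pi}{16 a^{5}}.$$

Setting $a = \frac{5}{2}$:
$$I = \frac{18 \pi}{3125}.$$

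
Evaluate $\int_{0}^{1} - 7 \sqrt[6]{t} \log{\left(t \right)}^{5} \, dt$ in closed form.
$\frac{5598720}{16807}$

Consider the simpler parametrised integral
$$J(a) = \int_{0}^{1} - 7 t^{a} \, dt = - \frac{7}{a + 1}.$$

Differentiating under the integral sign brings down a factor of $\ln t$:
$$\frac{dJ}{da} = \int_{0}^{1} - 7 t^{a} \log{\left(t \right)} \, dt = \frac{7}{\left(a + 1\right)^{2}}.$$

Repeating $5$ times in total — each differentiation brings down another $\ln t$ — gives
$$\frac{d^{5}J}{da^{5}} = \int_{0}^{1} - 7 t^{a} \log{\left(t \right)}^{5} \, dt = \frac{840}{\left(a + 1\right)^{6}},$$
and the integrand here is exactly the target integrand, so $I = \frac{840}{\left(a + 1\right)^{6}}$.

Setting $a = \frac{1}{6}$:
$$I = \frac{5598720}{16807}.$$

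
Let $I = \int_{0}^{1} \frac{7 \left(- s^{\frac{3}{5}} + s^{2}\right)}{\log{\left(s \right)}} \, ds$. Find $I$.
$\log{\left(\frac{170859375}{2097152} \right)}$

Introduce a parameter $a$ in the exponent: let $I(a) = \int_{0}^{1} \frac{7 \left(s^{2} - s^{a}\right)}{\log{\left(s \right)}} \, ds$.

Since $\dfrac{\partial}{\partial a}\,s^{a} = s^{a} \ln s$, the $\ln s$ in the denominator cancels and
$$\frac{dI}{da} = \int_{0}^{1} -7 s^{a} \, ds = -7 \left[\frac{s^{a+1}}{a+1}\right]_0^1 = - \frac{7}{a + 1}.$$

Integrating with respect to $a$ gives $I(a) = \log{\left(\frac{2187}{\left(a + 1\right)^{7}} \right)} + C$.

At $a = 2$ the integrand is identically $0$, so $I(2) = 0$. The closed form gives $0$, hence $C = 0$.

Setting $a = \frac{3}{5}$:
$$I = \log{\left(\frac{170859375}{2097152} \right)}.$$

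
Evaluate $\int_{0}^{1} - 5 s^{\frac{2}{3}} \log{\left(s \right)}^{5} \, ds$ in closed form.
$\frac{17496}{625}$

Begin with the known integral
$$J(a) = \int_{0}^{1} - 5 s^{a} \, ds = - \frac{5}{a + 1}.$$

Differentiating under the integral sign brings down a factor of $\ln s$:
$$\frac{dJ}{da} = \int_{0}^{1} - 5 s^{a} \log{\left(s \right)} \, ds = \frac{5}{\left(a + 1\right)^{2}}.$$

Repeating $5$ times in total — each differentiation brings down another $\ln s$ — gives
$$\frac{d^{5}J}{da^{5}} = \int_{0}^{1} - 5 s^{a} \log{\left(s \right)}^{5} \, ds = \frac{600}{\left(a + 1\right)^{6}},$$
and the integrand here is exactly the target integrand, so $I = \frac{600}{\left(a + 1\right)^{6}}$.

Setting $a = \frac{2}{3}$:
$$I = \frac{17496}{625}.$$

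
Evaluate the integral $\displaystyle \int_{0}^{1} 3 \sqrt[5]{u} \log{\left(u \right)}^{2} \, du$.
$\frac{125}{36}$

Start from the elementary integral
$$J(a) = \int_{0}^{1} 3 u^{a} \, du = \frac{3}{a + 1}.$$

Differentiating under the integral sign brings down a factor of $\ln u$:
$$\frac{dJ}{da} = \int_{0}^{1} 3 u^{a} \log{\left(u \right)} \, du = - \frac{3}{\left(a + 1\right)^{2}}.$$

Repeating twice in total — each differentiation brings down another $\ln u$ — gives
$$\frac{d^{2}J}{da^{2}} = \int_{0}^{1} 3 u^{a} \log{\left(u \right)}^{2} \, du = \frac{6}{\left(a + 1\right)^{3}},$$
and the integrand here is exactly the target integrand, so $I = \frac{6}{\left(a + 1\right)^{3}}$.

Setting $a = \frac{1}{5}$:
$$I = \frac{125}{36}.$$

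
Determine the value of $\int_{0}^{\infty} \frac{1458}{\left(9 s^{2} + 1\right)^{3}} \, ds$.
$\frac{729 \pi}{8}$

Begin with the known result
$$J(a) = \int_{0}^{\infty} \frac{2}{a^{2} + s^{2}} \, ds = \frac{\pi}{a}.$$

Differentiating under the integral sign with respect to $a$,
$$\frac{dJ}{da} = \int_{0}^{\infty} - \frac{4 a}{\left(a^{2} + s^{2}\right)^{2}} \, ds = - \frac{\pi}{a^{2}},$$
so $\int_{0}^{\infty} \frac{2}{\left(a^{2} + s^{2}\right)^{2}} \, ds = \frac{\pi}{2 a^{3}}$.

Repeating — each differentiation of $1/(s^2+a^2)^j$ produces $-2ja/(s^2+a^2)^{j+1}$ — and dividing through by $-2ja$ at each step yields, after $2$ differentiations in total,
$$\int_{0}^{\infty} \frac{2}{\left(a^{2} + s^{2}\right)^{3}} \, ds = \frac{3 \pi}{8 a^{5}}.$$

Setting $a = \frac{1}{3}$:
$$I = \frac{729 \pi}{8}.$$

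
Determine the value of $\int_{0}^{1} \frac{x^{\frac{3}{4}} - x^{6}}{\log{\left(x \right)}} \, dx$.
$- \log{\left(4 \right)}$

Replace the exponent $6$ by a parameter $a$: let $I(a) = \int_{0}^{1} \frac{x^{\frac{3}{4}} - x^{a}}{\log{\left(x \right)}} \, dx$.

Since $\dfrac{\partial}{\partial a}\,x^{a} = x^{a} \ln x$, the $\ln x$ in the denominator cancels and
$$\frac{dI}{da} = \int_{0}^{1} -1 x^{a} \, dx = -1 \left[\frac{x^{a+1}}{a+1}\right]_0^1 = - \frac{1}{a + 1}.$$

Integrating with respect to $a$ gives $I(a) = - \log{\left(\frac{4 a}{7} + \frac{4}{7} \right)} + C$.

At $a = \frac{3}{4}$ the integrand is identically $0$, so $I(\frac{3}{4}) = 0$. The closed form gives $0$, hence $C = 0$.

Setting $a = 6$:
$$I = - \log{\left(4 \right)}.$$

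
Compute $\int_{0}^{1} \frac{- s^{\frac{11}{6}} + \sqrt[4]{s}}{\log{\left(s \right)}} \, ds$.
$\log{\left(\frac{15}{34} \right)}$

Replace the exponent $\frac{1}{4}$ by a parameter $a$: let $I(a) = \int_{0}^{1} \frac{- s^{\frac{11}{6}} + s^{a}}{\log{\left(s \right)}} \, ds$.

Since $\dfrac{\partial}{\partial a}\,s^{a} = s^{a} \ln s$, the $\ln s$ in the denominator cancels and
$$\frac{dI}{da} = \int_{0}^{1} s^{a} \, ds = \left[\frac{s^{a+1}}{a+1}\right]_0^1 = \frac{1}{a + 1}.$$

Integrating with respect to $a$ gives $I(a) = \log{\left(\frac{6 a}{17} + \frac{6}{17} \right)} + C$.

At $a = \frac{11}{6}$ the integrand is identically $0$, so $I(\frac{11}{6}) = 0$. The closed form gives $0$, hence $C = 0$.

Setting $a = \frac{1}{4}$:
$$I = \log{\left(\frac{15}{34} \right)}.$$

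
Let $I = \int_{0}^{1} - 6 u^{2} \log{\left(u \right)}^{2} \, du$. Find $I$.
$- \frac{4}{9}$

Consider the simpler parametrised integral
$$J(a) = \int_{0}^{1} - 6 u^{a} \, du = - \frac{6}{a + 1}.$$

Differentiating under the integral sign brings down a factor of $\ln u$:
$$\frac{dJ}{da} = \int_{0}^{1} - 6 u^{a} \log{\left(u \right)} \, du = \frac{6}{\left(a + 1\right)^{2}}.$$

Repeating twice in total — each differentiation brings down another $\ln u$ — gives
$$\frac{d^{2}J}{da^{2}} = \int_{0}^{1} - 6 u^{a} \log{\left(u \right)}^{2} \, du = - \frac{12}{\left(a + 1\right)^{3}},$$
and the integrand here is exactly the target integrand, so $I = - \frac{12}{\left(a + 1\right)^{3}}$.

Setting $a = 2$:
$$I = - \frac{4}{9}.$$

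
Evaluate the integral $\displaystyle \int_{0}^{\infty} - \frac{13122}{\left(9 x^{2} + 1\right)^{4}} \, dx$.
$- \frac{10935 \pi}{16}$

Start from the standard arctangent integral
$$J(a) = \int_{0}^{\infty} - \frac{2}{a^{2} + x^{2}} \, dx = - \frac{\pi}{a}.$$

Differentiating under the integral sign with respect to $a$,
$$\frac{dJ}{da} = \int_{0}^{\infty} \frac{4 a}{\left(a^{2} + x^{2}\right)^{2}} \, dx = \frac{\pi}{a^{2}},$$
so $\int_{0}^{\infty} - \frac{2}{\left(a^{2} + x^{2}\right)^{2}} \, dx = - \frac{\pi}{2 a^{3}}$.

Repeating — each differentiation of $1/(x^2+a^2)^j$ produces $-2ja/(x^2+a^2)^{j+1}$ — and dividing through by $-2ja$ at each step yields, after $3$ differentiations in total,
$$\int_{0}^{\infty} - \frac{2}{\left(a^{2} + x^{2}\right)^{4}} \, dx = - \frac{5 \pi}{16 a^{7}}.$$

Setting $a = \frac{1}{3}$:
$$I = - \frac{10935 \pi}{16}.$$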